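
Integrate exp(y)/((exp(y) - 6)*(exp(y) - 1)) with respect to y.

Let u = e^y, du = e^y dy.
The integral becomes ∫ du/((u-6)(u-1)); decompose into partial fractions.

log(exp(y) - 6)/5 - log(exp(y) - 1)/5 + C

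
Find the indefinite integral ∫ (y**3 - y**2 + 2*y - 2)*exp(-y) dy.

(-y**3 - 2*y**2 - 6*y - 4)*exp(-y) + C

Use integration by parts with u = y**3 - y**2 + 2*y - 2, dv = exp(-y) dy, so v = -exp(-y).
Apply parts 3 times (tabular method): alternate signs, differentiate u down to 0, integrate dv up.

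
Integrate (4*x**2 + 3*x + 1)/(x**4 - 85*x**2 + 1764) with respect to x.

109*log(x - 7)/91 - 163*log(x - 6)/156 + 127*log(x + 6)/156 - 88*log(x + 7)/91 + C

Factor the denominator: (x - 7)*(x - 6)*(x + 6)*(x + 7).
Partial-fraction decomposition: -88/(91*(x + 7)) + 127/(156*(x + 6)) - 163/(156*(x - 6)) + 109/(91*(x - 7)).
Integrate each term: A/(x−a) contributes A·log|x−a|.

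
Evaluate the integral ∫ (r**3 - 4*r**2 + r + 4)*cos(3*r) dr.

r**3*sin(3*r)/3 - 4*r**2*sin(3*r)/3 + r**2*cos(3*r)/3 + r*sin(3*r)/9 - 8*r*cos(3*r)/9 + 44*sin(3*r)/27 + cos(3*r)/27 + C

Use integration by parts with u = r**3 - 4*r**2 + r + 4, dv = cos(3*r) dr, so v = sin(3*r)/3.
Apply parts 3 times (tabular method): alternate signs, differentiate u down to 0, integrate dv up.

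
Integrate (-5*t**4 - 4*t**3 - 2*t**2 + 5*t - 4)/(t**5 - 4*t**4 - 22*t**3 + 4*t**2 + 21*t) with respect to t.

-4*log(t)/21 - 3361*log(t - 7)/840 + 5*log(t - 1)/24 + 3*log(t + 1)/8 - 167*log(t + 3)/120 + C

Factor the denominator: t*(t - 7)*(t - 1)*(t + 1)*(t + 3).
Partial-fraction decomposition: -167/(120*(t + 3)) + 3/(8*(t + 1)) + 5/(24*(t - 1)) - 3361/(840*(t - 7)) - 4/(21*t).
Integrate each term: A/(t−a) contributes A·log|t−a|.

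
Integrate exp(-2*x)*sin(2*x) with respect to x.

Let I denote the integral. Integrate by parts with u = sin(2*x), dv = exp(-2*x) dx, so v = -exp(-2*x)/2: I = -exp(-2*x)*sin(2*x)/2 + ∫ exp(-2*x)*cos(2*x) dx.
Apply parts again with u = cos(2*x), dv = exp(-2*x) dx: ∫ exp(-2*x)*cos(2*x) dx = -exp(-2*x)*cos(2*x)/2 − I. Substituting back brings back I: I = -exp(-2*x)*sin(2*x)/2 - exp(-2*x)*cos(2*x)/2 − I.
Solving for I: (1 + 1)·I equals the remaining terms, so I = (1/2)·(-exp(-2*x)*sin(2*x)/2 - exp(-2*x)*cos(2*x)/2).

-exp(-2*x)*sin(2*x)/4 - exp(-2*x)*cos(2*x)/4 + C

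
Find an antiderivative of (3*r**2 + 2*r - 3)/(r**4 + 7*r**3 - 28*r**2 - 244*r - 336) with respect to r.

Factor the denominator: (r - 6)*(r + 2)*(r + 4)*(r + 7).
Partial-fraction decomposition: -2/(3*(r + 7)) + 37/(60*(r + 4)) - 1/(16*(r + 2)) + 9/(80*(r - 6)).
Integrate each term: A/(r−a) contributes A·log|r−a|.

9*log(r - 6)/80 - log(r + 2)/16 + 37*log(r + 4)/60 - 2*log(r + 7)/3 + C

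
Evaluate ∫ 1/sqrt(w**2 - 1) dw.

log(w + sqrt(w**2 - 1)) + C

Substitute w = sec(θ), so dw = sec(θ)*tan(θ) dθ and the radical becomes sqrt(w**2 - 1) = tan(θ) by the Pythagorean identity.
Integrate the resulting trig expression in θ, then back-substitute sec(θ) = w, tan(θ) = sqrt(w**2 - 1) (absorbing any constant into C).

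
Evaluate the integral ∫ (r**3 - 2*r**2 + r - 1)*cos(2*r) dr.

Use integration by parts with u = r**3 - 2*r**2 + r - 1, dv = cos(2*r) dr, so v = sin(2*r)/2.
Apply parts 3 times (tabular method): alternate signs, differentiate u down to 0, integrate dv up.

r**3*sin(2*r)/2 - r**2*sin(2*r) + 3*r**2*cos(2*r)/4 - r*sin(2*r)/4 - r*cos(2*r) - cos(2*r)/8 + C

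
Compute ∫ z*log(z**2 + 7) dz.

Let u = z**2 + 7, so du = (2*z) dz.
The integral becomes (1/2)·∫ log(u) du; integrate by parts with u′=log(u), dv′=du.

z**2*log(z**2 + 7)/2 - z**2/2 + 7*log(z**2 + 7)/2 + C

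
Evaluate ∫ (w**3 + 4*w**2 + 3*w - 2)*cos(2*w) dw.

w**3*sin(2*w)/2 + 2*w**2*sin(2*w) + 3*w**2*cos(2*w)/4 + 3*w*sin(2*w)/4 + 2*w*cos(2*w) - 2*sin(2*w) + 3*cos(2*w)/8 + C

Use integration by parts with u = w**3 + 4*w**2 + 3*w - 2, dv = cos(2*w) dw, so v = sin(2*w)/2.
Apply parts 3 times (tabular method): alternate signs, differentiate u down to 0, integrate dv up.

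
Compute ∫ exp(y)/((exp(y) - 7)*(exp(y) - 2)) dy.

log(exp(y) - 7)/5 - log(exp(y) - 2)/5 + C

Let u = e^y, du = e^y dy.
The integral becomes ∫ du/((u-2)(u-7)); decompose into partial fractions.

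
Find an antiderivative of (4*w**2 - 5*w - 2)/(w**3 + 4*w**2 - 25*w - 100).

Factor the denominator: (w - 5)*(w + 4)*(w + 5).
Partial-fraction decomposition: 123/(10*(w + 5)) - 82/(9*(w + 4)) + 73/(90*(w - 5)).
Integrate each term: A/(w−a) contributes A·log|w−a|.

73*log(w - 5)/90 - 82*log(w + 4)/9 + 123*log(w + 5)/10 + C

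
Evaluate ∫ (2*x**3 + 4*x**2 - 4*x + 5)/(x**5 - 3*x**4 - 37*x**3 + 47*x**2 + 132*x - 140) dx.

859*log(x - 7)/3240 - 29*log(x - 2)/140 + 7*log(x - 1)/108 - 13*log(x + 2)/324 - 125*log(x + 5)/1512 + C

Factor the denominator: (x - 7)*(x - 2)*(x - 1)*(x + 2)*(x + 5).
Partial-fraction decomposition: -125/(1512*(x + 5)) - 13/(324*(x + 2)) + 7/(108*(x - 1)) - 29/(140*(x - 2)) + 859/(3240*(x - 7)).
Integrate each term: A/(x−a) contributes A·log|x−a|.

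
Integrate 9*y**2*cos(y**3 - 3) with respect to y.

3*sin(y**3 - 3) + C

Let u = y**3 - 3, so du = (3*y**2) dy.
Rewriting, the integral becomes 3·∫ cos(u) du = 3·sin(u).
Substituting back, u = y**3 - 3.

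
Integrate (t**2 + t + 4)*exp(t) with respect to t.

(t**2 - t + 5)*exp(t) + C

Use integration by parts with u = t**2 + t + 4, dv = exp(t) dt, so v = exp(t).
Apply parts 2 times (tabular method): alternate signs, differentiate u down to 0, integrate dv up.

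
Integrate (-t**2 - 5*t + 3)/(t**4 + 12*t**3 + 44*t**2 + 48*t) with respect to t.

-9*log(t + 2)/16 + 7*log(t + 4)/16 + log(t**2 + 6*t)/16 + C

Factor the denominator: t*(t + 2)*(t + 4)*(t + 6).
Partial-fraction decomposition: 1/(16*(t + 6)) + 7/(16*(t + 4)) - 9/(16*(t + 2)) + 1/(16*t).
Integrate each term: A/(t−a) contributes A·log|t−a|.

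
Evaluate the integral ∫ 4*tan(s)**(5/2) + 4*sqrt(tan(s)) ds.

8*tan(s)**(3/2)/3 + C

Let u = tan(s), so du = (tan(s)**2 + 1) ds.
Rewriting, the integral becomes 4·∫ √u du = 4·(2/3)u^(3/2).
Substituting back, u = tan(s).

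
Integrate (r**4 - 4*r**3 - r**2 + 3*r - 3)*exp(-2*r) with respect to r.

Use integration by parts with u = r**4 - 4*r**3 - r**2 + 3*r - 3, dv = exp(-2*r) dr, so v = -exp(-2*r)/2.
Apply parts 4 times (tabular method): alternate signs, differentiate u down to 0, integrate dv up.

(-2*r**4 + 4*r**3 + 8*r**2 + 2*r + 7)*exp(-2*r)/4 + C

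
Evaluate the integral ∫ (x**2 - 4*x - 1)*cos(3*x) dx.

x**2*sin(3*x)/3 - 4*x*sin(3*x)/3 + 2*x*cos(3*x)/9 - 11*sin(3*x)/27 - 4*cos(3*x)/9 + C

Use integration by parts with u = x**2 - 4*x - 1, dv = cos(3*x) dx, so v = sin(3*x)/3.
Apply parts 2 times (tabular method): alternate signs, differentiate u down to 0, integrate dv up.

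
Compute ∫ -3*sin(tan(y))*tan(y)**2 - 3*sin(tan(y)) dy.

3*cos(tan(y)) + C

Let u = tan(y), so du = (tan(y)**2 + 1) dy.
Rewriting, the integral becomes -3·∫ sin(u) du = -3·-cos(u).
Substituting back, u = tan(y).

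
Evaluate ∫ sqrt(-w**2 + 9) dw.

Substitute w = 3·sin(θ), so dw = 3·cos(θ) dθ and the radical becomes sqrt(-w**2 + 9) = 3·cos(θ) by the Pythagorean identity.
Integrate the resulting trig expression in θ, then back-substitute θ = asin(w/3), sin(θ) = w/3, cos(θ) = sqrt(-w**2 + 9)/3 (absorbing any constant into C).

w*sqrt(-w**2 + 9)/2 + 9*asin(w/3)/2 + C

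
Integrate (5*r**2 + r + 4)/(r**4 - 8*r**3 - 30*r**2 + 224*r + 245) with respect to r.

53*log(r - 7)/288 + log(r + 1)/32 - 31*log(r + 5)/144 - 8/(3*r - 21) + C

Factor the denominator: (r - 7)**2*(r + 1)*(r + 5).
Partial-fraction decomposition: -31/(144*(r + 5)) + 1/(32*(r + 1)) + 53/(288*(r - 7)) + 8/(3*(r - 7)**2).
Integrate each term; A/(r−a) gives A·log|r−a|; A/(r−a)² gives −A/(r−a).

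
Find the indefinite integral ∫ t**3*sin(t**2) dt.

-t**2*cos(t**2)/2 + sin(t**2)/2 + C

Let u = t², du = 2t dt; rewrite as (1/2)∫ u^1·sin(1u) du.
Now integrate by parts 1 time.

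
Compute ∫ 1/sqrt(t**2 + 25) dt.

log(t + sqrt(t**2 + 25)) + C

Substitute t = 5·tan(θ), so dt = 5·sec(θ)^2 dθ and the radical becomes sqrt(t**2 + 25) = 5·sec(θ) by the Pythagorean identity.
Integrate the resulting trig expression in θ, then back-substitute tan(θ) = t/5, sec(θ) = sqrt(t**2 + 25)/5 (absorbing any constant into C).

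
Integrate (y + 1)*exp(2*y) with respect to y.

Use integration by parts with u = y + 1, dv = exp(2*y) dy, so v = exp(2*y)/2.
Apply parts 1 times (tabular method): alternate signs, differentiate u down to 0, integrate dv up.

(2*y + 1)*exp(2*y)/4 + C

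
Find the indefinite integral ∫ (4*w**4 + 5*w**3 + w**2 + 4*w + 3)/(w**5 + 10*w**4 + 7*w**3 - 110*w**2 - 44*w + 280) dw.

Factor the denominator: (w - 2)**2*(w + 2)*(w + 5)*(w + 7).
Partial-fraction decomposition: 7913/(810*(w + 7)) - 269/(42*(w + 5)) + 23/(240*(w + 2)) + 4897/(9072*(w - 2)) + 17/(36*(w - 2)**2).
Integrate each term; A/(w−a) gives A·log|w−a|; A/(w−a)² gives −A/(w−a).

4897*log(w - 2)/9072 + 23*log(w + 2)/240 - 269*log(w + 5)/42 + 7913*log(w + 7)/810 - 17/(36*w - 72) + C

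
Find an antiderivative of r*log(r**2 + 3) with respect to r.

r**2*log(r**2 + 3)/2 - r**2/2 + 3*log(r**2 + 3)/2 + C

Let u = r**2 + 3, so du = (2*r) dr.
The integral becomes (1/2)·∫ log(u) du; integrate by parts with u′=log(u), dv′=du.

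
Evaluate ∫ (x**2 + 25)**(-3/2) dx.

x/(25*sqrt(x**2 + 25)) + C

Substitute x = 5·tan(θ), so dx = 5·sec(θ)^2 dθ and the radical becomes sqrt(x**2 + 25) = 5·sec(θ) by the Pythagorean identity.
Integrate the resulting trig expression in θ, then back-substitute tan(θ) = x/5, sec(θ) = sqrt(x**2 + 25)/5 (absorbing any constant into C).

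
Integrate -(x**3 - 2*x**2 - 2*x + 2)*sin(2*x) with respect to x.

x**3*cos(2*x)/2 - 3*x**2*sin(2*x)/4 - x**2*cos(2*x) + x*sin(2*x) - 7*x*cos(2*x)/4 + 7*sin(2*x)/8 + 3*cos(2*x)/2 + C

Use integration by parts with u = x**3 - 2*x**2 - 2*x + 2, dv = -sin(2*x) dx, so v = cos(2*x)/2.
Apply parts 3 times (tabular method): alternate signs, differentiate u down to 0, integrate dv up.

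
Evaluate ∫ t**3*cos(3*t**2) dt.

t**2*sin(3*t**2)/6 + cos(3*t**2)/18 + C

Let u = t², du = 2t dt; rewrite as (1/2)∫ u^1·cos(3u) du.
Now integrate by parts 1 time.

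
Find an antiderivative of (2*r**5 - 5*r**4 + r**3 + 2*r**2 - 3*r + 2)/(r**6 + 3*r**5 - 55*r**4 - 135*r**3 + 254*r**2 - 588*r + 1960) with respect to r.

22031*log(r - 7)/44520 + log(r - 2)/630 - 9433*log(r + 5)/4872 + 45841*log(r + 7)/13356 + 23*log(r**2 + 4)/6148 - 94*atan(r/2)/1537 + C

Factor the denominator: (r - 7)*(r - 2)*(r + 5)*(r + 7)*(r**2 + 4).
Partial-fraction decomposition: (23*r - 376)/(3074*(r**2 + 4)) + 45841/(13356*(r + 7)) - 9433/(4872*(r + 5)) + 1/(630*(r - 2)) + 22031/(44520*(r - 7)).
Integrate each term; A/(r−a) gives A·log|r−a|; the (Br+D)/(r²+p²) term gives a log and an atan.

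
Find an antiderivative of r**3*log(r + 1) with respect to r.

Use integration by parts with u = log(r + 1), dv = r**3 dr.
Then du = 1/(r + 1) dr and v = r**4/4.

r**4*log(r + 1)/4 - r**4/16 + r**3/12 - r**2/8 + r/4 - log(r + 1)/4 + C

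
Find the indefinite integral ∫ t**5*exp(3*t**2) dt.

Let u = t², du = 2t dt; rewrite as (1/2)∫ u^2·exp(3u) du.
Now integrate by parts 2 times.

(9*t**4 - 6*t**2 + 2)*exp(3*t**2)/54 + C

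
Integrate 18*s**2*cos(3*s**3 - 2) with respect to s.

Let u = 3*s**3 - 2, so du = (9*s**2) ds.
Rewriting, the integral becomes 2·∫ cos(u) du = 2·sin(u).
Substituting back, u = 3*s**3 - 2.

2*sin(3*s**3 - 2) + C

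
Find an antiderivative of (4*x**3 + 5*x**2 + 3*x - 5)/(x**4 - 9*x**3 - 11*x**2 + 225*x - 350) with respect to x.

Factor the denominator: (x - 7)*(x - 5)*(x - 2)*(x + 5).
Partial-fraction decomposition: 79/(168*(x + 5)) + 53/(105*(x - 2)) - 127/(12*(x - 5)) + 1633/(120*(x - 7)).
Integrate each term: A/(x−a) contributes A·log|x−a|.

1633*log(x - 7)/120 - 127*log(x - 5)/12 + 53*log(x - 2)/105 + 79*log(x + 5)/168 + C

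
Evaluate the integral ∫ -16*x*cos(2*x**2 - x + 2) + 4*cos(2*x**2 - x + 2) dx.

-4*sin(2*x**2 - x + 2) + C

Let u = 2*x**2 - x + 2, so du = (4*x - 1) dx.
Rewriting, the integral becomes -4·∫ cos(u) du = -4·sin(u).
Substituting back, u = 2*x**2 - x + 2.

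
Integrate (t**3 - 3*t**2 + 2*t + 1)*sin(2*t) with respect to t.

Use integration by parts with u = t**3 - 3*t**2 + 2*t + 1, dv = sin(2*t) dt, so v = -cos(2*t)/2.
Apply parts 3 times (tabular method): alternate signs, differentiate u down to 0, integrate dv up.

-t**3*cos(2*t)/2 + 3*t**2*sin(2*t)/4 + 3*t**2*cos(2*t)/2 - 3*t*sin(2*t)/2 - t*cos(2*t)/4 + sin(2*t)/8 - 5*cos(2*t)/4 + C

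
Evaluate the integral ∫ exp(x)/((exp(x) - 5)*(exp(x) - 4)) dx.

Let u = e^x, du = e^x dx.
The integral becomes ∫ du/((u-5)(u-4)); decompose into partial fractions.

log(exp(x) - 5) - log(exp(x) - 4) + C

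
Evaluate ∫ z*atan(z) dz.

z**2*atan(z)/2 - z/2 + atan(z)/2 + C

Use integration by parts with u = arctan(z), dv = z dz.
Then du = 1/(z**2 + 1) dz.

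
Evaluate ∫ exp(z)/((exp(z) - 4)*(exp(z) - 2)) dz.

Let u = e^z, du = e^z dz.
The integral becomes ∫ du/((u-4)(u-2)); decompose into partial fractions.

log(exp(z) - 4)/2 - log(exp(z) - 2)/2 + C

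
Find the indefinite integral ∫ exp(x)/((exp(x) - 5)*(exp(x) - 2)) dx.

Let u = e^x, du = e^x dx.
The integral becomes ∫ du/((u-2)(u-5)); decompose into partial fractions.

log(exp(x) - 5)/3 - log(exp(x) - 2)/3 + C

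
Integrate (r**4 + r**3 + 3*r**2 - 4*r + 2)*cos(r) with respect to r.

r**4*sin(r) + r**3*sin(r) + 4*r**3*cos(r) - 9*r**2*sin(r) + 3*r**2*cos(r) - 10*r*sin(r) - 18*r*cos(r) + 20*sin(r) - 10*cos(r) + C

Use integration by parts with u = r**4 + r**3 + 3*r**2 - 4*r + 2, dv = cos(r) dr, so v = sin(r).
Apply parts 4 times (tabular method): alternate signs, differentiate u down to 0, integrate dv up.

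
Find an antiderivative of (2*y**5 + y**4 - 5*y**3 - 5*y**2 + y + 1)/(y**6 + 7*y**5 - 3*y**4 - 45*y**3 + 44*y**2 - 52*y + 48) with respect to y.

Factor the denominator: (y - 2)*(y - 1)*(y + 4)*(y + 6)*(y**2 + 1).
Partial-fraction decomposition: (837*y - 101)/(6290*(y**2 + 1)) + 13361/(4144*(y + 6)) - 311/(204*(y + 4)) + 1/(14*(y - 1)) + 23/(240*(y - 2)).
Integrate each term; A/(y−a) gives A·log|y−a|; the (By+D)/(y²+p²) term gives a log and an atan.

23*log(y - 2)/240 + log(y - 1)/14 - 311*log(y + 4)/204 + 13361*log(y + 6)/4144 + 837*log(y**2 + 1)/12580 - 101*atan(y)/6290 + C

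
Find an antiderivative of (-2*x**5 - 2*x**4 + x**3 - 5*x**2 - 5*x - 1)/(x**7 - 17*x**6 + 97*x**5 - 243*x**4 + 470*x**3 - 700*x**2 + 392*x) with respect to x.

Factor the denominator: x*(x - 7)**2*(x - 2)*(x - 1)*(x**2 + 4).
Partial-fraction decomposition: -(10451*x - 18374)/(224720*(x**2 + 4)) + 7/(90*(x - 1)) - 119/(400*(x - 2)) + 16647817/(61938450*(x - 7)) - 19177/(5565*(x - 7)**2) - 1/(392*x).
Integrate each term; A/(x−a) gives A·log|x−a|; the (Bx+D)/(x²+p²) term gives a log and an atan.

-log(x)/392 + 16647817*log(x - 7)/61938450 - 119*log(x - 2)/400 + 7*log(x - 1)/90 - 10451*log(x**2 + 4)/449440 + 9187*atan(x/2)/224720 + 19177/(5565*x - 38955) + C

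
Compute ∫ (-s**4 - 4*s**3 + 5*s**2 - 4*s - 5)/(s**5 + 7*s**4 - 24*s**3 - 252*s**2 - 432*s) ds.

5*log(s)/432 - 2009*log(s - 6)/6480 + 79*log(s + 3)/81 - 91*log(s + 4)/80 - 233*log(s + 6)/432 + C

Factor the denominator: s*(s - 6)*(s + 3)*(s + 4)*(s + 6).
Partial-fraction decomposition: -233/(432*(s + 6)) - 91/(80*(s + 4)) + 79/(81*(s + 3)) - 2009/(6480*(s - 6)) + 5/(432*s).
Integrate each term: A/(s−a) contributes A·log|s−a|.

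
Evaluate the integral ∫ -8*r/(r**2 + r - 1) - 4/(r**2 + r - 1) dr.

Let u = r**2 + r - 1, so du = (2*r + 1) dr.
Rewriting, the integral becomes -4·∫ 1/u du = -4·log(u).
Substituting back, u = r**2 + r - 1.

-4*log(r**2 + r - 1) + C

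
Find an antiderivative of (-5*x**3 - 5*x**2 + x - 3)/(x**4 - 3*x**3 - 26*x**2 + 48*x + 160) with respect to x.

-748*log(x - 5)/63 + 133*log(x - 4)/16 + 5*log(x + 2)/28 - 233*log(x + 4)/144 + C

Factor the denominator: (x - 5)*(x - 4)*(x + 2)*(x + 4).
Partial-fraction decomposition: -233/(144*(x + 4)) + 5/(28*(x + 2)) + 133/(16*(x - 4)) - 748/(63*(x - 5)).
Integrate each term: A/(x−a) contributes A·log|x−a|.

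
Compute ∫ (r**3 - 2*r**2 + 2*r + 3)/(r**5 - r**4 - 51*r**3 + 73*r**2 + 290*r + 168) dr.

159*log(r - 6)/1274 - 43*log(r - 4)/550 + 454*log(r + 1)/11025 - 113*log(r + 7)/1287 + 1/(105*r + 105) + C

Factor the denominator: (r - 6)*(r - 4)*(r + 1)**2*(r + 7).
Partial-fraction decomposition: -113/(1287*(r + 7)) + 454/(11025*(r + 1)) - 1/(105*(r + 1)**2) - 43/(550*(r - 4)) + 159/(1274*(r - 6)).
Integrate each term; A/(r−a) gives A·log|r−a|; A/(r−a)² gives −A/(r−a).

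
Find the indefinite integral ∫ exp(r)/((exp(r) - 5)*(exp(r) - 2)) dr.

log(exp(r) - 5)/3 - log(exp(r) - 2)/3 + C

Let u = e^r, du = e^r dr.
The integral becomes ∫ du/((u-5)(u-2)); decompose into partial fractions.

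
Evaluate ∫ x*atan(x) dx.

Use integration by parts with u = arctan(x), dv = x dx.
Then du = 1/(x**2 + 1) dx.

x**2*atan(x)/2 - x/2 + atan(x)/2 + C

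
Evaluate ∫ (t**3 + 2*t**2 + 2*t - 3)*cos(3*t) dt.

t**3*sin(3*t)/3 + 2*t**2*sin(3*t)/3 + t**2*cos(3*t)/3 + 4*t*sin(3*t)/9 + 4*t*cos(3*t)/9 - 31*sin(3*t)/27 + 4*cos(3*t)/27 + C

Use integration by parts with u = t**3 + 2*t**2 + 2*t - 3, dv = cos(3*t) dt, so v = sin(3*t)/3.
Apply parts 3 times (tabular method): alternate signs, differentiate u down to 0, integrate dv up.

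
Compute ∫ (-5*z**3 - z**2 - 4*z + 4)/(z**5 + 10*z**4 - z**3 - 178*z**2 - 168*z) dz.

-log(z)/42 - 87*log(z - 4)/550 + 2*log(z + 1)/25 - 268*log(z + 6)/75 + 283*log(z + 7)/77 + C

Factor the denominator: z*(z - 4)*(z + 1)*(z + 6)*(z + 7).
Partial-fraction decomposition: 283/(77*(z + 7)) - 268/(75*(z + 6)) + 2/(25*(z + 1)) - 87/(550*(z - 4)) - 1/(42*z).
Integrate each term: A/(z−a) contributes A·log|z−a|.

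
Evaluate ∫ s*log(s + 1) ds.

Use integration by parts with u = log(s + 1), dv = s ds.
Then du = 1/(s + 1) ds and v = s**2/2.

s**2*log(s + 1)/2 - s**2/4 + s/2 - log(s + 1)/2 + C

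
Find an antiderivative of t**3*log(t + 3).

t**4*log(t + 3)/4 - t**4/16 + t**3/4 - 9*t**2/8 + 27*t/4 - 81*log(t + 3)/4 + C

Use integration by parts with u = log(t + 3), dv = t**3 dt.
Then du = 1/(t + 3) dt and v = t**4/4.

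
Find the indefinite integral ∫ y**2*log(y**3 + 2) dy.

Let u = y**3 + 2, so du = (3*y**2) dy.
The integral becomes (1/3)·∫ log(u) du; integrate by parts with u′=log(u), dv′=du.

y**3*log(y**3 + 2)/3 - y**3/3 + 2*log(y**3 + 2)/3 + C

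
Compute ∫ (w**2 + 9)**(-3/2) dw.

Substitute w = 3·tan(θ), so dw = 3·sec(θ)^2 dθ and the radical becomes sqrt(w**2 + 9) = 3·sec(θ) by the Pythagorean identity.
Integrate the resulting trig expression in θ, then back-substitute tan(θ) = w/3, sec(θ) = sqrt(w**2 + 9)/3 (absorbing any constant into C).

w/(9*sqrt(w**2 + 9)) + C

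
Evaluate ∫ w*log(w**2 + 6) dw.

w**2*log(w**2 + 6)/2 - w**2/2 + 3*log(w**2 + 6) + C

Let u = w**2 + 6, so du = (2*w) dw.
The integral becomes (1/2)·∫ log(u) du; integrate by parts with u′=log(u), dv′=du.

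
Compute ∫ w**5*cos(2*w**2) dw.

w**4*sin(2*w**2)/4 + w**2*cos(2*w**2)/4 - sin(2*w**2)/8 + C

Let u = w², du = 2w dw; rewrite as (1/2)∫ u^2·cos(2u) du.
Now integrate by parts 2 times.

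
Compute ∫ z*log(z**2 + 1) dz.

Let u = z**2 + 1, so du = (2*z) dz.
The integral becomes (1/2)·∫ log(u) du; integrate by parts with u′=log(u), dv′=du.

z**2*log(z**2 + 1)/2 - z**2/2 + log(z**2 + 1)/2 + C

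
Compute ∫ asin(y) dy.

Use integration by parts with u = arcsin(y), dv = dy.
Then du = 1/sqrt(-y**2 + 1) dy.

y*asin(y) + sqrt(-y**2 + 1) + C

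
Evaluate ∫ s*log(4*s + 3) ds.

s**2*log(4*s + 3)/2 - s**2/4 + 3*s/8 - 9*log(4*s + 3)/32 + C

Use integration by parts with u = log(4*s + 3), dv = s ds.
Then du = 4/(4*s + 3) ds and v = s**2/2.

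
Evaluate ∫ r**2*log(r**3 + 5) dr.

Let u = r**3 + 5, so du = (3*r**2) dr.
The integral becomes (1/3)·∫ log(u) du; integrate by parts with u′=log(u), dv′=du.

r**3*log(r**3 + 5)/3 - r**3/3 + 5*log(r**3 + 5)/3 + C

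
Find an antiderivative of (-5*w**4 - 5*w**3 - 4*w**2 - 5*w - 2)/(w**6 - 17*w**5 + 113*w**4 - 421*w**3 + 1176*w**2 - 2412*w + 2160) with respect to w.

-967*log(w - 6)/45 + 3877*log(w - 5)/102 - 843*log(w - 4)/50 + 37*log(w - 2)/78 - 13453*log(w**2 + 9)/198900 + 12451*atan(w/3)/99450 + C

Factor the denominator: (w - 6)*(w - 5)*(w - 4)*(w - 2)*(w**2 + 9).
Partial-fraction decomposition: -(13453*w - 37353)/(99450*(w**2 + 9)) + 37/(78*(w - 2)) - 843/(50*(w - 4)) + 3877/(102*(w - 5)) - 967/(45*(w - 6)).
Integrate each term; A/(w−a) gives A·log|w−a|; the (Bw+D)/(w²+p²) term gives a log and an atan.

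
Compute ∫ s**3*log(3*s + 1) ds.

Use integration by parts with u = log(3*s + 1), dv = s**3 ds.
Then du = 3/(3*s + 1) ds and v = s**4/4.

s**4*log(3*s + 1)/4 - s**4/16 + s**3/36 - s**2/72 + s/108 - log(3*s + 1)/324 + C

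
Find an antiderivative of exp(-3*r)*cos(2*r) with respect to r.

2*exp(-3*r)*sin(2*r)/13 - 3*exp(-3*r)*cos(2*r)/13 + C

Let I denote the integral. Integrate by parts with u = cos(2*r), dv = exp(-3*r) dr, so v = -exp(-3*r)/3: I = -exp(-3*r)*cos(2*r)/3 − (2/3)·∫ exp(-3*r)*sin(2*r) dr.
Apply parts again with u = sin(2*r), dv = exp(-3*r) dr: ∫ exp(-3*r)*sin(2*r) dr = -exp(-3*r)*sin(2*r)/3 + (2/3)·I. Substituting back brings back I: I = 2*exp(-3*r)*sin(2*r)/9 - exp(-3*r)*cos(2*r)/3 − (4/9)·I.
Solving for I: (1 + 4/9)·I equals the remaining terms, so I = (9/13)·(2*exp(-3*r)*sin(2*r)/9 - exp(-3*r)*cos(2*r)/3).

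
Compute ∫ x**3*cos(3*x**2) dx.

x**2*sin(3*x**2)/6 + cos(3*x**2)/18 + C

Let u = x², du = 2x dx; rewrite as (1/2)∫ u^1·cos(3u) du.
Now integrate by parts 1 time.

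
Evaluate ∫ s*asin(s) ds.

s**2*asin(s)/2 + s*sqrt(-s**2 + 1)/4 - asin(s)/4 + C

Use integration by parts with u = arcsin(s), dv = s ds.
Then du = 1/sqrt(-s**2 + 1) ds.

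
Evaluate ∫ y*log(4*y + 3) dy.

y**2*log(4*y + 3)/2 - y**2/4 + 3*y/8 - 9*log(4*y + 3)/32 + C

Use integration by parts with u = log(4*y + 3), dv = y dy.
Then du = 4/(4*y + 3) dy and v = y**2/2.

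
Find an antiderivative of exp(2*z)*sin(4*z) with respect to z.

exp(2*z)*sin(4*z)/10 - exp(2*z)*cos(4*z)/5 + C

Let I denote the integral. Integrate by parts with u = sin(4*z), dv = exp(2*z) dz, so v = exp(2*z)/2: I = exp(2*z)*sin(4*z)/2 − 2·∫ exp(2*z)*cos(4*z) dz.
Apply parts again with u = cos(4*z), dv = exp(2*z) dz: ∫ exp(2*z)*cos(4*z) dz = exp(2*z)*cos(4*z)/2 + 2·I. Substituting back brings back I: I = exp(2*z)*sin(4*z)/2 - exp(2*z)*cos(4*z) − 4·I.
Solving for I: (1 + 4)·I equals the remaining terms, so I = (1/5)·(exp(2*z)*sin(4*z)/2 - exp(2*z)*cos(4*z)).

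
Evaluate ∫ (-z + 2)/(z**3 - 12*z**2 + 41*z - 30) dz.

-4*log(z - 6)/5 + 3*log(z - 5)/4 + log(z - 1)/20 + C

Factor the denominator: (z - 6)*(z - 5)*(z - 1).
Partial-fraction decomposition: 1/(20*(z - 1)) + 3/(4*(z - 5)) - 4/(5*(z - 6)).
Integrate each term: A/(z−a) contributes A·log|z−a|.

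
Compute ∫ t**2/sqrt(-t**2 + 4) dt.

Substitute t = 2·sin(θ), so dt = 2·cos(θ) dθ and the radical becomes sqrt(-t**2 + 4) = 2·cos(θ) by the Pythagorean identity.
Integrate the resulting trig expression in θ, then back-substitute θ = asin(t/2), sin(θ) = t/2, cos(θ) = sqrt(-t**2 + 4)/2 (absorbing any constant into C).

-t*sqrt(-t**2 + 4)/2 + 2*asin(t/2) + C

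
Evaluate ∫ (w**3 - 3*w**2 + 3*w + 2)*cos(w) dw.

w**3*sin(w) - 3*w**2*sin(w) + 3*w**2*cos(w) - 3*w*sin(w) - 6*w*cos(w) + 8*sin(w) - 3*cos(w) + C

Use integration by parts with u = w**3 - 3*w**2 + 3*w + 2, dv = cos(w) dw, so v = sin(w).
Apply parts 3 times (tabular method): alternate signs, differentiate u down to 0, integrate dv up.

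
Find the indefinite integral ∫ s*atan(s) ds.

s**2*atan(s)/2 - s/2 + atan(s)/2 + C

Use integration by parts with u = arctan(s), dv = s ds.
Then du = 1/(s**2 + 1) ds.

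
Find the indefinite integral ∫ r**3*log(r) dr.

r**4*log(r)/4 - r**4/16 + C

Use integration by parts with u = log(r), dv = r**3 dr.
Then du = 1/r dr and v = r**4/4.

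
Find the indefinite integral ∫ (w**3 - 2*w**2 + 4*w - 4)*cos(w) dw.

w**3*sin(w) - 2*w**2*sin(w) + 3*w**2*cos(w) - 2*w*sin(w) - 4*w*cos(w) - 2*cos(w) + C

Use integration by parts with u = w**3 - 2*w**2 + 4*w - 4, dv = cos(w) dw, so v = sin(w).
Apply parts 3 times (tabular method): alternate signs, differentiate u down to 0, integrate dv up.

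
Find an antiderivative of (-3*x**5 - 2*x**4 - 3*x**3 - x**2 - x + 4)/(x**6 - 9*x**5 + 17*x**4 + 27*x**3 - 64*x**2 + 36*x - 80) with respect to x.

Factor the denominator: (x - 5)*(x - 4)*(x - 2)*(x + 2)*(x**2 + 1).
Partial-fraction decomposition: -(4*x + 33)/(1105*(x**2 + 1)) - 3/(28*(x + 2)) - 77/(60*(x - 2)) + 316/(17*(x - 4)) - 5513/(273*(x - 5)).
Integrate each term; A/(x−a) gives A·log|x−a|; the (Bx+D)/(x²+p²) term gives a log and an atan.

-5513*log(x - 5)/273 + 316*log(x - 4)/17 - 77*log(x - 2)/60 - 3*log(x + 2)/28 - 2*log(x**2 + 1)/1105 - 33*atan(x)/1105 + C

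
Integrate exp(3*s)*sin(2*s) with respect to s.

3*exp(3*s)*sin(2*s)/13 - 2*exp(3*s)*cos(2*s)/13 + C

Let I denote the integral. Integrate by parts with u = sin(2*s), dv = exp(3*s) ds, so v = exp(3*s)/3: I = exp(3*s)*sin(2*s)/3 − (2/3)·∫ exp(3*s)*cos(2*s) ds.
Apply parts again with u = cos(2*s), dv = exp(3*s) ds: ∫ exp(3*s)*cos(2*s) ds = exp(3*s)*cos(2*s)/3 + (2/3)·I. Substituting back brings back I: I = exp(3*s)*sin(2*s)/3 - 2*exp(3*s)*cos(2*s)/9 − (4/9)·I.
Solving for I: (1 + 4/9)·I equals the remaining terms, so I = (9/13)·(exp(3*s)*sin(2*s)/3 - 2*exp(3*s)*cos(2*s)/9).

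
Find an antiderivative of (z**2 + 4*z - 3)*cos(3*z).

Use integration by parts with u = z**2 + 4*z - 3, dv = cos(3*z) dz, so v = sin(3*z)/3.
Apply parts 2 times (tabular method): alternate signs, differentiate u down to 0, integrate dv up.

z**2*sin(3*z)/3 + 4*z*sin(3*z)/3 + 2*z*cos(3*z)/9 - 29*sin(3*z)/27 + 4*cos(3*z)/9 + C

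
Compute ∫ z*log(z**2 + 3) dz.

z**2*log(z**2 + 3)/2 - z**2/2 + 3*log(z**2 + 3)/2 + C

Let u = z**2 + 3, so du = (2*z) dz.
The integral becomes (1/2)·∫ log(u) du; integrate by parts with u′=log(u), dv′=du.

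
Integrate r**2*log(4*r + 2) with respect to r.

r**3*log(4*r + 2)/3 - r**3/9 + r**2/12 - r/12 + log(2*r + 1)/24 + C

Use integration by parts with u = log(4*r + 2), dv = r**2 dr.
Then du = 4/(4*r + 2) dr and v = r**3/3.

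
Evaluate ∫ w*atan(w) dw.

w**2*atan(w)/2 - w/2 + atan(w)/2 + C

Use integration by parts with u = arctan(w), dv = w dw.
Then du = 1/(w**2 + 1) dw.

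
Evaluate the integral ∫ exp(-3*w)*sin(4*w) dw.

-3*exp(-3*w)*sin(4*w)/25 - 4*exp(-3*w)*cos(4*w)/25 + C

Let I denote the integral. Integrate by parts with u = sin(4*w), dv = exp(-3*w) dw, so v = -exp(-3*w)/3: I = -exp(-3*w)*sin(4*w)/3 + (4/3)·∫ exp(-3*w)*cos(4*w) dw.
Apply parts again with u = cos(4*w), dv = exp(-3*w) dw: ∫ exp(-3*w)*cos(4*w) dw = -exp(-3*w)*cos(4*w)/3 − (4/3)·I. Substituting back brings back I: I = -exp(-3*w)*sin(4*w)/3 - 4*exp(-3*w)*cos(4*w)/9 − (16/9)·I.
Solving for I: (1 + 16/9)·I equals the remaining terms, so I = (9/25)·(-exp(-3*w)*sin(4*w)/3 - 4*exp(-3*w)*cos(4*w)/9).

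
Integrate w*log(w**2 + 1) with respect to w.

w**2*log(w**2 + 1)/2 - w**2/2 + log(w**2 + 1)/2 + C

Let u = w**2 + 1, so du = (2*w) dw.
The integral becomes (1/2)·∫ log(u) du; integrate by parts with u′=log(u), dv′=du.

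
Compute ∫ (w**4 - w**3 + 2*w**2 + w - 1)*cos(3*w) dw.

w**4*sin(3*w)/3 - w**3*sin(3*w)/3 + 4*w**3*cos(3*w)/9 + 2*w**2*sin(3*w)/9 - w**2*cos(3*w)/3 + 5*w*sin(3*w)/9 + 4*w*cos(3*w)/27 - 31*sin(3*w)/81 + 5*cos(3*w)/27 + C

Use integration by parts with u = w**4 - w**3 + 2*w**2 + w - 1, dv = cos(3*w) dw, so v = sin(3*w)/3.
Apply parts 4 times (tabular method): alternate signs, differentiate u down to 0, integrate dv up.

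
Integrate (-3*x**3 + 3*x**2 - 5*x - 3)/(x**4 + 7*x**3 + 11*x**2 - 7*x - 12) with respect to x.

Factor the denominator: (x - 1)*(x + 1)*(x + 3)*(x + 4).
Partial-fraction decomposition: -257/(15*(x + 4)) + 15/(x + 3) - 2/(3*(x + 1)) - 1/(5*(x - 1)).
Integrate each term: A/(x−a) contributes A·log|x−a|.

-log(x - 1)/5 - 2*log(x + 1)/3 + 15*log(x + 3) - 257*log(x + 4)/15 + C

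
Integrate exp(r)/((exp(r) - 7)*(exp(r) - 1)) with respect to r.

Let u = e^r, du = e^r dr.
The integral becomes ∫ du/((u-7)(u-1)); decompose into partial fractions.

log(exp(r) - 7)/6 - log(exp(r) - 1)/6 + C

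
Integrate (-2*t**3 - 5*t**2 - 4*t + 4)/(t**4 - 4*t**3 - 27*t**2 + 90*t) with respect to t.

Factor the denominator: t*(t - 6)*(t - 3)*(t + 5).
Partial-fraction decomposition: -149/(440*(t + 5)) + 107/(72*(t - 3)) - 316/(99*(t - 6)) + 2/(45*t).
Integrate each term: A/(t−a) contributes A·log|t−a|.

2*log(t)/45 - 316*log(t - 6)/99 + 107*log(t - 3)/72 - 149*log(t + 5)/440 + C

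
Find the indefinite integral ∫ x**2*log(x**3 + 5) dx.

x**3*log(x**3 + 5)/3 - x**3/3 + 5*log(x**3 + 5)/3 + C

Let u = x**3 + 5, so du = (3*x**2) dx.
The integral becomes (1/3)·∫ log(u) du; integrate by parts with u′=log(u), dv′=du.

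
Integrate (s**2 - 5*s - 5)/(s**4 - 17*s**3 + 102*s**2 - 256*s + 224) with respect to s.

Factor the denominator: (s - 7)*(s - 4)**2*(s - 2).
Partial-fraction decomposition: 11/(20*(s - 2)) - 3/(4*(s - 4)) + 3/(2*(s - 4)**2) + 1/(5*(s - 7)).
Integrate each term; A/(s−a) gives A·log|s−a|; A/(s−a)² gives −A/(s−a).

log(s - 7)/5 - 3*log(s - 4)/4 + 11*log(s - 2)/20 - 3/(2*s - 8) + C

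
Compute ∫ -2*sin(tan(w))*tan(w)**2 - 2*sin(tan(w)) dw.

Let u = tan(w), so du = (tan(w)**2 + 1) dw.
Rewriting, the integral becomes -2·∫ sin(u) du = -2·-cos(u).
Substituting back, u = tan(w).

2*cos(tan(w)) + C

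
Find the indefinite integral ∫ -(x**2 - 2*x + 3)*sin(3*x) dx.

Use integration by parts with u = x**2 - 2*x + 3, dv = -sin(3*x) dx, so v = cos(3*x)/3.
Apply parts 2 times (tabular method): alternate signs, differentiate u down to 0, integrate dv up.

x**2*cos(3*x)/3 - 2*x*sin(3*x)/9 - 2*x*cos(3*x)/3 + 2*sin(3*x)/9 + 25*cos(3*x)/27 + C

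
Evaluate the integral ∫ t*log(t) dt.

Use integration by parts with u = log(t), dv = t dt.
Then du = 1/t dt and v = t**2/2.

t**2*log(t)/2 - t**2/4 + C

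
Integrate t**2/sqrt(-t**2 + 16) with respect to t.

-t*sqrt(-t**2 + 16)/2 + 8*asin(t/4) + C

Substitute t = 4·sin(θ), so dt = 4·cos(θ) dθ and the radical becomes sqrt(-t**2 + 16) = 4·cos(θ) by the Pythagorean identity.
Integrate the resulting trig expression in θ, then back-substitute θ = asin(t/4), sin(θ) = t/4, cos(θ) = sqrt(-t**2 + 16)/4 (absorbing any constant into C).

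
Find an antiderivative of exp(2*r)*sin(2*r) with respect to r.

exp(2*r)*sin(2*r)/4 - exp(2*r)*cos(2*r)/4 + C

Let I denote the integral. Integrate by parts with u = sin(2*r), dv = exp(2*r) dr, so v = exp(2*r)/2: I = exp(2*r)*sin(2*r)/2 − ∫ exp(2*r)*cos(2*r) dr.
Apply parts again with u = cos(2*r), dv = exp(2*r) dr: ∫ exp(2*r)*cos(2*r) dr = exp(2*r)*cos(2*r)/2 + I. Substituting back brings back I: I = exp(2*r)*sin(2*r)/2 - exp(2*r)*cos(2*r)/2 − I.
Solving for I: (1 + 1)·I equals the remaining terms, so I = (1/2)·(exp(2*r)*sin(2*r)/2 - exp(2*r)*cos(2*r)/2).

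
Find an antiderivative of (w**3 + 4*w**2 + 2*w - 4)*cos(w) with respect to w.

Use integration by parts with u = w**3 + 4*w**2 + 2*w - 4, dv = cos(w) dw, so v = sin(w).
Apply parts 3 times (tabular method): alternate signs, differentiate u down to 0, integrate dv up.

w**3*sin(w) + 4*w**2*sin(w) + 3*w**2*cos(w) - 4*w*sin(w) + 8*w*cos(w) - 12*sin(w) - 4*cos(w) + C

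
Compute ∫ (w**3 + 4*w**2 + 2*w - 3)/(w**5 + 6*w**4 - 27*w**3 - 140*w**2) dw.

Factor the denominator: w**2*(w - 5)*(w + 4)*(w + 7).
Partial-fraction decomposition: -41/(441*(w + 7)) + 11/(432*(w + 4)) + 58/(675*(w - 5)) - 361/(19600*w) + 3/(140*w**2).
Integrate each term; A/(w−a) gives A·log|w−a|; A/(w−a)² gives −A/(w−a).

-361*log(w)/19600 + 58*log(w - 5)/675 + 11*log(w + 4)/432 - 41*log(w + 7)/441 - 3/(140*w) + C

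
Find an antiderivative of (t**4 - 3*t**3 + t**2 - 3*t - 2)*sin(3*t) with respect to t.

Use integration by parts with u = t**4 - 3*t**3 + t**2 - 3*t - 2, dv = sin(3*t) dt, so v = -cos(3*t)/3.
Apply parts 4 times (tabular method): alternate signs, differentiate u down to 0, integrate dv up.

-t**4*cos(3*t)/3 + 4*t**3*sin(3*t)/9 + t**3*cos(3*t) - t**2*sin(3*t) + t**2*cos(3*t)/9 - 2*t*sin(3*t)/27 + t*cos(3*t)/3 - sin(3*t)/9 + 52*cos(3*t)/81 + C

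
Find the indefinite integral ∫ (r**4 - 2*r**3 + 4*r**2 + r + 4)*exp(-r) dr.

(-r**4 - 2*r**3 - 10*r**2 - 21*r - 25)*exp(-r) + C

Use integration by parts with u = r**4 - 2*r**3 + 4*r**2 + r + 4, dv = exp(-r) dr, so v = -exp(-r).
Apply parts 4 times (tabular method): alternate signs, differentiate u down to 0, integrate dv up.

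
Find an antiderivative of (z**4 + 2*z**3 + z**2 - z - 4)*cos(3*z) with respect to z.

Use integration by parts with u = z**4 + 2*z**3 + z**2 - z - 4, dv = cos(3*z) dz, so v = sin(3*z)/3.
Apply parts 4 times (tabular method): alternate signs, differentiate u down to 0, integrate dv up.

z**4*sin(3*z)/3 + 2*z**3*sin(3*z)/3 + 4*z**3*cos(3*z)/9 - z**2*sin(3*z)/9 + 2*z**2*cos(3*z)/3 - 7*z*sin(3*z)/9 - 2*z*cos(3*z)/27 - 106*sin(3*z)/81 - 7*cos(3*z)/27 + C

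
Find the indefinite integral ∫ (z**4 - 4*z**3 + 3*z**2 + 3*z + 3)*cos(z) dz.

Use integration by parts with u = z**4 - 4*z**3 + 3*z**2 + 3*z + 3, dv = cos(z) dz, so v = sin(z).
Apply parts 4 times (tabular method): alternate signs, differentiate u down to 0, integrate dv up.

z**4*sin(z) - 4*z**3*sin(z) + 4*z**3*cos(z) - 9*z**2*sin(z) - 12*z**2*cos(z) + 27*z*sin(z) - 18*z*cos(z) + 21*sin(z) + 27*cos(z) + C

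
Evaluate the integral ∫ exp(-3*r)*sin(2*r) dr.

Let I denote the integral. Integrate by parts with u = sin(2*r), dv = exp(-3*r) dr, so v = -exp(-3*r)/3: I = -exp(-3*r)*sin(2*r)/3 + (2/3)·∫ exp(-3*r)*cos(2*r) dr.
Apply parts again with u = cos(2*r), dv = exp(-3*r) dr: ∫ exp(-3*r)*cos(2*r) dr = -exp(-3*r)*cos(2*r)/3 − (2/3)·I. Substituting back brings back I: I = -exp(-3*r)*sin(2*r)/3 - 2*exp(-3*r)*cos(2*r)/9 − (4/9)·I.
Solving for I: (1 + 4/9)·I equals the remaining terms, so I = (9/13)·(-exp(-3*r)*sin(2*r)/3 - 2*exp(-3*r)*cos(2*r)/9).

-3*exp(-3*r)*sin(2*r)/13 - 2*exp(-3*r)*cos(2*r)/13 + C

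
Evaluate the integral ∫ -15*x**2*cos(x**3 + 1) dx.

Let u = x**3 + 1, so du = (3*x**2) dx.
Rewriting, the integral becomes -5·∫ cos(u) du = -5·sin(u).
Substituting back, u = x**3 + 1.

-5*sin(x**3 + 1) + C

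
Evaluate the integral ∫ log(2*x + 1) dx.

Use integration by parts with u = log(2*x + 1), dv = dx.
Then du = 2/(2*x + 1) dx and v = x.

x*log(2*x + 1) - x + log(2*x + 1)/2 + C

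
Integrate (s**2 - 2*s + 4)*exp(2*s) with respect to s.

Use integration by parts with u = s**2 - 2*s + 4, dv = exp(2*s) ds, so v = exp(2*s)/2.
Apply parts 2 times (tabular method): alternate signs, differentiate u down to 0, integrate dv up.

(2*s**2 - 6*s + 11)*exp(2*s)/4 + C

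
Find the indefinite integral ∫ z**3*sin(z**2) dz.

Let u = z², du = 2z dz; rewrite as (1/2)∫ u^1·sin(1u) du.
Now integrate by parts 1 time.

-z**2*cos(z**2)/2 + sin(z**2)/2 + C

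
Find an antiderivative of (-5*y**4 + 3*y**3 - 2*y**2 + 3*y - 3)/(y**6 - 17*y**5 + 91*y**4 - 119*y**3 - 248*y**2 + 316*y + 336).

Factor the denominator: (y - 7)*(y - 6)*(y - 4)*(y - 2)*(y + 1)**2.
Partial-fraction decomposition: 1217/(44100*(y + 1)) - 2/(105*(y + 1)**2) + 61/(360*(y - 2)) - 1111/(300*(y - 4)) + 5889/(392*(y - 6)) - 691/(60*(y - 7)).
Integrate each term; A/(y−a) gives A·log|y−a|; A/(y−a)² gives −A/(y−a).

-691*log(y - 7)/60 + 5889*log(y - 6)/392 - 1111*log(y - 4)/300 + 61*log(y - 2)/360 + 1217*log(y + 1)/44100 + 2/(105*y + 105) + C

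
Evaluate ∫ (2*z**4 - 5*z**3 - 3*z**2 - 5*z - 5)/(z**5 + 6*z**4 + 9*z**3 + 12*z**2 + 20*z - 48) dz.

Factor the denominator: (z - 1)*(z + 3)*(z + 4)*(z**2 + 4).
Partial-fraction decomposition: -3*(193*z + 448)/(1300*(z**2 + 4)) + 799/(100*(z + 4)) - 70/(13*(z + 3)) - 4/(25*(z - 1)).
Integrate each term; A/(z−a) gives A·log|z−a|; the (Bz+D)/(z²+p²) term gives a log and an atan.

-4*log(z - 1)/25 - 70*log(z + 3)/13 + 799*log(z + 4)/100 - 579*log(z**2 + 4)/2600 - 168*atan(z/2)/325 + C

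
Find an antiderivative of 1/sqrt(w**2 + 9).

log(w + sqrt(w**2 + 9)) + C

Substitute w = 3·tan(θ), so dw = 3·sec(θ)^2 dθ and the radical becomes sqrt(w**2 + 9) = 3·sec(θ) by the Pythagorean identity.
Integrate the resulting trig expression in θ, then back-substitute tan(θ) = w/3, sec(θ) = sqrt(w**2 + 9)/3 (absorbing any constant into C).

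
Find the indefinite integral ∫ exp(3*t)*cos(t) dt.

Let I denote the integral. Integrate by parts with u = cos(t), dv = exp(3*t) dt, so v = exp(3*t)/3: I = exp(3*t)*cos(t)/3 + (1/3)·∫ exp(3*t)*sin(t) dt.
Apply parts again with u = sin(t), dv = exp(3*t) dt: ∫ exp(3*t)*sin(t) dt = exp(3*t)*sin(t)/3 − (1/3)·I. Substituting back brings back I: I = exp(3*t)*sin(t)/9 + exp(3*t)*cos(t)/3 − (1/9)·I.
Solving for I: (1 + 1/9)·I equals the remaining terms, so I = (9/10)·(exp(3*t)*sin(t)/9 + exp(3*t)*cos(t)/3).

exp(3*t)*sin(t)/10 + 3*exp(3*t)*cos(t)/10 + C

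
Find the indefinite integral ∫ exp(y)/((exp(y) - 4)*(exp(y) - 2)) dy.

Let u = e^y, du = e^y dy.
The integral becomes ∫ du/((u-4)(u-2)); decompose into partial fractions.

log(exp(y) - 4)/2 - log(exp(y) - 2)/2 + C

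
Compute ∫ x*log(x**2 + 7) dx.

Let u = x**2 + 7, so du = (2*x) dx.
The integral becomes (1/2)·∫ log(u) du; integrate by parts with u′=log(u), dv′=du.

x**2*log(x**2 + 7)/2 - x**2/2 + 7*log(x**2 + 7)/2 + C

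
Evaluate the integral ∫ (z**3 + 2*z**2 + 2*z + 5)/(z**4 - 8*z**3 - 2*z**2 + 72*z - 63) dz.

Factor the denominator: (z - 7)*(z - 3)*(z - 1)*(z + 3).
Partial-fraction decomposition: 1/(24*(z + 3)) + 5/(24*(z - 1)) - 7/(6*(z - 3)) + 23/(12*(z - 7)).
Integrate each term: A/(z−a) contributes A·log|z−a|.

23*log(z - 7)/12 - 7*log(z - 3)/6 + 5*log(z - 1)/24 + log(z + 3)/24 + C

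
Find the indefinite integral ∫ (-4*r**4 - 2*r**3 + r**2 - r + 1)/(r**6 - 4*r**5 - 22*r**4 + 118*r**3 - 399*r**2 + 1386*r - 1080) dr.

-2729*log(r - 5)/1496 + 1139*log(r - 4)/750 - log(r - 1)/168 + 4709*log(r + 6)/34650 + 1679*log(r**2 + 9)/19125 - 1687*atan(r/3)/38250 + C

Factor the denominator: (r - 5)*(r - 4)*(r - 1)*(r + 6)*(r**2 + 9).
Partial-fraction decomposition: (6716*r - 5061)/(38250*(r**2 + 9)) + 4709/(34650*(r + 6)) - 1/(168*(r - 1)) + 1139/(750*(r - 4)) - 2729/(1496*(r - 5)).
Integrate each term; A/(r−a) gives A·log|r−a|; the (Br+D)/(r²+p²) term gives a log and an atan.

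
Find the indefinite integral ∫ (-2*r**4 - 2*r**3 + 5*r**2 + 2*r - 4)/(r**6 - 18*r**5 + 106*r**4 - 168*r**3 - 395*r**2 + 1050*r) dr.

Factor the denominator: r*(r - 7)*(r - 5)**2*(r - 3)*(r + 2).
Partial-fraction decomposition: 2/(2205*(r + 2)) + 169/(240*(r - 3)) + 11001/(2450*(r - 5)) + 1369/(140*(r - 5)**2) - 5233/(1008*(r - 7)) - 2/(525*r).
Integrate each term; A/(r−a) gives A·log|r−a|; A/(r−a)² gives −A/(r−a).

-2*log(r)/525 - 5233*log(r - 7)/1008 + 11001*log(r - 5)/2450 + 169*log(r - 3)/240 + 2*log(r + 2)/2205 - 1369/(140*r - 700) + C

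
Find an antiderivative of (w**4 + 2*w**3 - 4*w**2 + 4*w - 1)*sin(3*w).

-w**4*cos(3*w)/3 + 4*w**3*sin(3*w)/9 - 2*w**3*cos(3*w)/3 + 2*w**2*sin(3*w)/3 + 16*w**2*cos(3*w)/9 - 32*w*sin(3*w)/27 - 8*w*cos(3*w)/9 + 8*sin(3*w)/27 - 5*cos(3*w)/81 + C

Use integration by parts with u = w**4 + 2*w**3 - 4*w**2 + 4*w - 1, dv = sin(3*w) dw, so v = -cos(3*w)/3.
Apply parts 4 times (tabular method): alternate signs, differentiate u down to 0, integrate dv up.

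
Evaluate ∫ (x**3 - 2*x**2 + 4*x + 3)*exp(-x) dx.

(-x**3 - x**2 - 6*x - 9)*exp(-x) + C

Use integration by parts with u = x**3 - 2*x**2 + 4*x + 3, dv = exp(-x) dx, so v = -exp(-x).
Apply parts 3 times (tabular method): alternate signs, differentiate u down to 0, integrate dv up.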